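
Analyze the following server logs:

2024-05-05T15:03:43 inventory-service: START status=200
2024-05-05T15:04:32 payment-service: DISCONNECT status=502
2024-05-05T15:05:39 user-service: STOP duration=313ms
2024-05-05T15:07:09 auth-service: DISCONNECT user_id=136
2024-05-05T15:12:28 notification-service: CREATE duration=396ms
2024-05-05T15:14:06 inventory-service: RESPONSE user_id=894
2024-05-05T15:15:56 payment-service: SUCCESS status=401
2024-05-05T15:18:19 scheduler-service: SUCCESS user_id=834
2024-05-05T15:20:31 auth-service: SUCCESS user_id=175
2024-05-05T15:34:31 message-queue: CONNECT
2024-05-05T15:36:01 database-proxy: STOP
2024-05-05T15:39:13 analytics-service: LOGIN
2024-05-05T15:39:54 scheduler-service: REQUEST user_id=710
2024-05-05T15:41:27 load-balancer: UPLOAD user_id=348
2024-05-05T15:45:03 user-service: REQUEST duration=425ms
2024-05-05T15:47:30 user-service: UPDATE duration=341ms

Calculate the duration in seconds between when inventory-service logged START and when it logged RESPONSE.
623

To find the time between events:

1. Locate the first START event for inventory-service: 2024-05-05T15:03:43
2. Locate the first RESPONSE event for inventory-service: 2024-05-05T15:14:06
3. Calculate the difference: 2024-05-05T15:14:06 - 2024-05-05T15:03:43 = 623 seconds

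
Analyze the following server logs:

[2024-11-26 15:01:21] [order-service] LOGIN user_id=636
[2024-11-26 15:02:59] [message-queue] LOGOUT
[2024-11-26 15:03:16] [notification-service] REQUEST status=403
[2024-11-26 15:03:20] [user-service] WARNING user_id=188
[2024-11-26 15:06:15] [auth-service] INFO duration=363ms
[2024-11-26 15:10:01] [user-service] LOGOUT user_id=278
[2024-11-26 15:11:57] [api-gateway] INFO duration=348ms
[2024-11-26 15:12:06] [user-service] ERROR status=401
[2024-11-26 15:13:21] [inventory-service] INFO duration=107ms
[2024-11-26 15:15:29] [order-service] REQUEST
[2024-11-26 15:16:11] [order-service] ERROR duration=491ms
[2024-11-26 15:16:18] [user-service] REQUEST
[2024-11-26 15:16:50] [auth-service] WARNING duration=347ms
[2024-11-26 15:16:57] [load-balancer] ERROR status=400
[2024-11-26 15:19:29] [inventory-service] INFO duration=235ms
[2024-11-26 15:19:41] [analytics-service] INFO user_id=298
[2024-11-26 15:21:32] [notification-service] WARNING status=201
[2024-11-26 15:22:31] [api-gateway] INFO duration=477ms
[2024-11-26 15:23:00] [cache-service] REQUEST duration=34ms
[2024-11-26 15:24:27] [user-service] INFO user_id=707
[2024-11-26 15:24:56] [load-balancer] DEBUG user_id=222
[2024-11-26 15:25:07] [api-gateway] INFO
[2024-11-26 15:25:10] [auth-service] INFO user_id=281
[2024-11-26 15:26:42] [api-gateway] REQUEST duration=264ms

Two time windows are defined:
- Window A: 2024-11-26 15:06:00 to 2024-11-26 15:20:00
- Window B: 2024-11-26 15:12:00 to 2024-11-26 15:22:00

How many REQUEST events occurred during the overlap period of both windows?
2

To find overlap events:

1. Window A: 2024-11-26 15:06:00 to 2024-11-26 15:20:00
2. Window B: 2024-11-26 15:12:00 to 2024-11-26 15:22:00
3. Overlap period: 2024-11-26 15:12:00 to 2024-11-26 15:20:00
4. Count REQUEST events in overlap: 2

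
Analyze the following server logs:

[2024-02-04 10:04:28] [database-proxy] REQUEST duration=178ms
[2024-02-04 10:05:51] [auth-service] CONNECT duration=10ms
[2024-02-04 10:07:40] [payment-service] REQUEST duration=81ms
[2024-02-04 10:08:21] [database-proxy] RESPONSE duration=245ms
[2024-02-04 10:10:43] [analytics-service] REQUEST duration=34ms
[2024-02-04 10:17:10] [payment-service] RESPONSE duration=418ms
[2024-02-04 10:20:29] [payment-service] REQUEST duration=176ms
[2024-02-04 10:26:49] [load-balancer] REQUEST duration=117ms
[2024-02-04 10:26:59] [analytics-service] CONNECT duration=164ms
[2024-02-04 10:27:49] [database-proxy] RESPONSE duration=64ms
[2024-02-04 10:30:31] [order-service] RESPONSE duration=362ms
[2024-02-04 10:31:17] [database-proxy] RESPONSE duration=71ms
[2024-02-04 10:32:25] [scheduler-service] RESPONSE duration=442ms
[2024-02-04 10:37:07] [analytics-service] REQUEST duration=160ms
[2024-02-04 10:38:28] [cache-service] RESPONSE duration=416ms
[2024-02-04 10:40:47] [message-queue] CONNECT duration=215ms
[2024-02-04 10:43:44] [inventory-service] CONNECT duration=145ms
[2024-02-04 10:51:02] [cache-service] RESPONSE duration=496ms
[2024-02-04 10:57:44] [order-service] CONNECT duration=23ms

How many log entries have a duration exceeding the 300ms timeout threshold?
5

To count timeouts:

1. Threshold: 300ms
2. Extract duration from each log entry
3. Count entries where duration > 300
4. Timeout count: 5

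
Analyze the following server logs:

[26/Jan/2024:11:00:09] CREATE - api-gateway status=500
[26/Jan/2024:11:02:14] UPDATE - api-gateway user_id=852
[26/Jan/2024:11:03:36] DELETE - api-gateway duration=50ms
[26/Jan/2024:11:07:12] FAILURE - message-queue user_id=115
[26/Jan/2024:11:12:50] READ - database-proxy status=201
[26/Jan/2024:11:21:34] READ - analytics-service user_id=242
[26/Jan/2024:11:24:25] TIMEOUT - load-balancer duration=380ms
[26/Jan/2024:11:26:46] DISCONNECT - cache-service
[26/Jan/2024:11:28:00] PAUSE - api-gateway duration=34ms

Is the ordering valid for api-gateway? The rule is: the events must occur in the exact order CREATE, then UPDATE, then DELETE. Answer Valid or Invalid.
Valid

To validate ordering:

1. Required order: CREATE → UPDATE → DELETE
2. Rule: the events must occur in the exact order CREATE, then UPDATE, then DELETE
3. Check actual order of events for api-gateway
4. Result: Valid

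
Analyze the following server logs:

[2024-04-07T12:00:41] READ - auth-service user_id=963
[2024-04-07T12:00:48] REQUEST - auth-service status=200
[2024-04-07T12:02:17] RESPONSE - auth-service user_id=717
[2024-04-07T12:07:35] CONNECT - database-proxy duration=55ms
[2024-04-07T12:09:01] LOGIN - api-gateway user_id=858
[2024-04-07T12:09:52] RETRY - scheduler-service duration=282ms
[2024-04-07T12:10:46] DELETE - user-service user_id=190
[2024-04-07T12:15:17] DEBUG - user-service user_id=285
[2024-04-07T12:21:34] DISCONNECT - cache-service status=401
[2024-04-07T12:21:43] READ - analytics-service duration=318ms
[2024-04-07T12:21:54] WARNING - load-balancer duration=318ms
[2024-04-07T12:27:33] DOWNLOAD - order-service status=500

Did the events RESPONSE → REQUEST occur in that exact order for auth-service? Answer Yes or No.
No

To verify sequence order:

1. Find all events in sequence RESPONSE → REQUEST for auth-service
2. Extract their timestamps
3. Check if timestamps are in ascending order
4. Result: No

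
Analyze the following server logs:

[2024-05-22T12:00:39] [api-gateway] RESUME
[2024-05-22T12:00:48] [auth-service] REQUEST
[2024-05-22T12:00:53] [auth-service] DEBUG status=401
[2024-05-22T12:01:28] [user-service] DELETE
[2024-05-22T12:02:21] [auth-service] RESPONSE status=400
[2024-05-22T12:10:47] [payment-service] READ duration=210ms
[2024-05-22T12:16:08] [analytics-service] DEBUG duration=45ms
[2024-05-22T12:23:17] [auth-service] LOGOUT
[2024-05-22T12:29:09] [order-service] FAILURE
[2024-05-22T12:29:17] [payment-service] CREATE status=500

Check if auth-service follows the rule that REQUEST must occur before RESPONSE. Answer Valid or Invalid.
Valid

To validate ordering:

1. Required order: REQUEST → RESPONSE
2. Rule: REQUEST must occur before RESPONSE
3. Check actual order of events for auth-service
4. Result: Valid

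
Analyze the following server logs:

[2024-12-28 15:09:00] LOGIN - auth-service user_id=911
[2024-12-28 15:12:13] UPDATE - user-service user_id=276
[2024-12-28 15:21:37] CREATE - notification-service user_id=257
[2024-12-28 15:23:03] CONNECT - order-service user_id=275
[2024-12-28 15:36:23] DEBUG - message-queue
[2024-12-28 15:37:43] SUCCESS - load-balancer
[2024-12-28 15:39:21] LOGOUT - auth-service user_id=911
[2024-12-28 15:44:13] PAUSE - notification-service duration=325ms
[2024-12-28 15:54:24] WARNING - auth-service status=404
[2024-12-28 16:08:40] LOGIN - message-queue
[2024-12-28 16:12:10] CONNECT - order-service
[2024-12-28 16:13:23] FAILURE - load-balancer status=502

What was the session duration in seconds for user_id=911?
1821

To calculate session duration:

1. Find LOGIN event for user_id=911: 2024-12-28 15:09:00
2. Find LOGOUT event for user_id=911: 2024-12-28 15:39:21
3. Session duration: 2024-12-28 15:39:21 - 2024-12-28 15:09:00 = 1821 seconds (30 minutes)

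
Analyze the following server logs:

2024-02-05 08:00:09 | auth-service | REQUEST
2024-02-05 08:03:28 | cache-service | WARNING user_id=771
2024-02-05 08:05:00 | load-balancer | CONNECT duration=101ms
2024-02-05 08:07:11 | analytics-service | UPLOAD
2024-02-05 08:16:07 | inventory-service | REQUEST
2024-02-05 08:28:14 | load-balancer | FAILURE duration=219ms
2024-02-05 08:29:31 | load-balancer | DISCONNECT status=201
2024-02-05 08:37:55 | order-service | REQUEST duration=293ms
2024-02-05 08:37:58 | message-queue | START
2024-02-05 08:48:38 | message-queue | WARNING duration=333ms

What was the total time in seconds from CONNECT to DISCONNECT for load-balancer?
1471

To calculate state duration:

1. Find CONNECT event for load-balancer: 2024-02-05 08:05:00
2. Find DISCONNECT event for load-balancer: 2024-02-05 08:29:31
3. Calculate duration: 2024-02-05 08:29:31 - 2024-02-05 08:05:00 = 1471 seconds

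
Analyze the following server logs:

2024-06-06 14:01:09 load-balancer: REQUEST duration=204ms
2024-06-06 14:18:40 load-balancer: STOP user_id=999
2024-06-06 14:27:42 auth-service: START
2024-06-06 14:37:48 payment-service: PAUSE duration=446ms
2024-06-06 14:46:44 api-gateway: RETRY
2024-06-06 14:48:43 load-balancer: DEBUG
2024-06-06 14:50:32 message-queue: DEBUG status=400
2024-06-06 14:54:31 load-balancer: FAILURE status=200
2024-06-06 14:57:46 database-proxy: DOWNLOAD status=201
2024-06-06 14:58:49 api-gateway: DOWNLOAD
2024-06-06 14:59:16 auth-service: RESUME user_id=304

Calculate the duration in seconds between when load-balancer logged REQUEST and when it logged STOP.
1051

To find the time between events:

1. Locate the first REQUEST event for load-balancer: 2024-06-06 14:01:09
2. Locate the first STOP event for load-balancer: 2024-06-06 14:18:40
3. Calculate the difference: 2024-06-06 14:18:40 - 2024-06-06 14:01:09 = 1051 seconds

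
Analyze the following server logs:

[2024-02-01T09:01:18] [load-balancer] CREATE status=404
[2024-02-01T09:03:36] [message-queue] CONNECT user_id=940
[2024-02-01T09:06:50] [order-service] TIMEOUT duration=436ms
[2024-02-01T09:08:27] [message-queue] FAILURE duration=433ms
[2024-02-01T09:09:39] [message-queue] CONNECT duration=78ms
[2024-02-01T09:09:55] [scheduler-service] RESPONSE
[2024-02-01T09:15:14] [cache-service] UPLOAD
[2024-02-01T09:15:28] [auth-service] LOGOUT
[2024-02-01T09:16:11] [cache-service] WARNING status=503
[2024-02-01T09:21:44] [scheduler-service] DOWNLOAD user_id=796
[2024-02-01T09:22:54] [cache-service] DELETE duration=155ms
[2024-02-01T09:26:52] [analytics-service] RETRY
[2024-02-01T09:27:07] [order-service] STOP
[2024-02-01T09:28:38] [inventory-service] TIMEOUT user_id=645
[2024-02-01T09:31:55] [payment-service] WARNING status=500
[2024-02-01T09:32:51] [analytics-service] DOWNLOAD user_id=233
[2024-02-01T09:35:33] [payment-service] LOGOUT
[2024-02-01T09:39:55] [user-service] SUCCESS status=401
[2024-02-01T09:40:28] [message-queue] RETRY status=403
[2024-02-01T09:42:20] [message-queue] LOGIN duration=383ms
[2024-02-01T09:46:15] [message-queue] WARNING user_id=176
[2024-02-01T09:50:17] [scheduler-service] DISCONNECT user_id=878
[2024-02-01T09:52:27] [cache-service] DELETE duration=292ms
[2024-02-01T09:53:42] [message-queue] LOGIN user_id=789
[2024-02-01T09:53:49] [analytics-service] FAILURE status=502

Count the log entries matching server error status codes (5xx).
3

To find matching entries:

1. Pattern to match: server error status codes (5xx)
2. Scan each log entry for the pattern
3. Count matches: 3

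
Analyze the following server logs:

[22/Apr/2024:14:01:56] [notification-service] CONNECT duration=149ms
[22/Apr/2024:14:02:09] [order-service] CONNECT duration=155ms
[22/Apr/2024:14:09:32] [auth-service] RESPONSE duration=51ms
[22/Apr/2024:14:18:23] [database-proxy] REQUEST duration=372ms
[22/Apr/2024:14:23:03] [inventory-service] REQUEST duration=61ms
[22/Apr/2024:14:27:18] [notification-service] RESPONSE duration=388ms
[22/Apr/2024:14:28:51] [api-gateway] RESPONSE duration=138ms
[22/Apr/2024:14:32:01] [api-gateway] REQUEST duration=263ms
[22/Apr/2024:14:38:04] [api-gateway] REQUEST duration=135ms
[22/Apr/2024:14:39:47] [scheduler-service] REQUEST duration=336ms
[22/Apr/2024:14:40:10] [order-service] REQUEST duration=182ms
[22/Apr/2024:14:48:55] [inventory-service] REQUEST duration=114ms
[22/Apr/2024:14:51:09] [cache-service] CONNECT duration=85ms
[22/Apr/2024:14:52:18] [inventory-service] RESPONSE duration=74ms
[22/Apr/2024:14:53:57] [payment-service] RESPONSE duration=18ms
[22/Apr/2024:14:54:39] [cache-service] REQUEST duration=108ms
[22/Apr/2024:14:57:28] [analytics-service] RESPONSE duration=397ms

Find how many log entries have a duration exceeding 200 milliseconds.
5

To count timeouts:

1. Threshold: 200ms
2. Extract duration from each log entry
3. Count entries where duration > 200
4. Timeout count: 5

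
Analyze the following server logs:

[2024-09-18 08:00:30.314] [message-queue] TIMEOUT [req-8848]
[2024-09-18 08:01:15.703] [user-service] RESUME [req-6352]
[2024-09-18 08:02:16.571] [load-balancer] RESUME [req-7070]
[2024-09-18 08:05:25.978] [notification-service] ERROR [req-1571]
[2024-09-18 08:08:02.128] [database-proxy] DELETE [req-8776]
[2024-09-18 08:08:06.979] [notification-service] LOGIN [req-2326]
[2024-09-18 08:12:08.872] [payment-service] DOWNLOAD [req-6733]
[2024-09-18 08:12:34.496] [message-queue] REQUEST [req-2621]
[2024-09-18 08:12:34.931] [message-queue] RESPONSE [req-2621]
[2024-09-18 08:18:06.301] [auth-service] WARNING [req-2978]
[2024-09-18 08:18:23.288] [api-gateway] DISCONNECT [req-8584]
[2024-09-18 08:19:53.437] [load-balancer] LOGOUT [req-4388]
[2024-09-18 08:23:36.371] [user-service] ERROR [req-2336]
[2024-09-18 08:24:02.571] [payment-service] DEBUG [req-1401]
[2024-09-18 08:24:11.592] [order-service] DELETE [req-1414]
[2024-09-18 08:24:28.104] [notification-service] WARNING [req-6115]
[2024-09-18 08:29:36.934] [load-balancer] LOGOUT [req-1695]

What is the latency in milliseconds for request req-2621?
435

To calculate latency:

1. Find REQUEST with id req-2621: 2024-09-18 08:12:34.496
2. Find RESPONSE with id req-2621: 2024-09-18 08:12:34.931
3. Latency: 2024-09-18 08:12:34.931 - 2024-09-18 08:12:34.496 = 435ms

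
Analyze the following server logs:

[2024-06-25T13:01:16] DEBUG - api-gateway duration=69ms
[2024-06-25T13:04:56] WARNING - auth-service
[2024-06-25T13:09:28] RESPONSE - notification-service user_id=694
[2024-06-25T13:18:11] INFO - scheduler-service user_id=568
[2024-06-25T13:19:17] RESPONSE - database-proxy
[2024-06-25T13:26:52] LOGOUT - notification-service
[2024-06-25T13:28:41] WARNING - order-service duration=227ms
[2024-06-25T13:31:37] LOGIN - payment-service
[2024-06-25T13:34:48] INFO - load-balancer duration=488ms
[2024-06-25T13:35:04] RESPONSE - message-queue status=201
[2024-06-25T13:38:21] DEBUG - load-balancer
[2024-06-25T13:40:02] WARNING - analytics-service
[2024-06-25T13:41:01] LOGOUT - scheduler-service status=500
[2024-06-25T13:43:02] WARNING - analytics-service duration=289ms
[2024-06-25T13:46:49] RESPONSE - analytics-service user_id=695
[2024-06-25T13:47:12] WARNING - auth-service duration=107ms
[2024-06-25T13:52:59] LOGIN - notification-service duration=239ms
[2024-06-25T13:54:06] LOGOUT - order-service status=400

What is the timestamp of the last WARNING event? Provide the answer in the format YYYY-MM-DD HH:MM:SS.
2024-06-25 13:47:12

To find the last event:

1. Filter for all WARNING events
2. Sort by timestamp
3. Select the last one
4. Timestamp: 2024-06-25 13:47:12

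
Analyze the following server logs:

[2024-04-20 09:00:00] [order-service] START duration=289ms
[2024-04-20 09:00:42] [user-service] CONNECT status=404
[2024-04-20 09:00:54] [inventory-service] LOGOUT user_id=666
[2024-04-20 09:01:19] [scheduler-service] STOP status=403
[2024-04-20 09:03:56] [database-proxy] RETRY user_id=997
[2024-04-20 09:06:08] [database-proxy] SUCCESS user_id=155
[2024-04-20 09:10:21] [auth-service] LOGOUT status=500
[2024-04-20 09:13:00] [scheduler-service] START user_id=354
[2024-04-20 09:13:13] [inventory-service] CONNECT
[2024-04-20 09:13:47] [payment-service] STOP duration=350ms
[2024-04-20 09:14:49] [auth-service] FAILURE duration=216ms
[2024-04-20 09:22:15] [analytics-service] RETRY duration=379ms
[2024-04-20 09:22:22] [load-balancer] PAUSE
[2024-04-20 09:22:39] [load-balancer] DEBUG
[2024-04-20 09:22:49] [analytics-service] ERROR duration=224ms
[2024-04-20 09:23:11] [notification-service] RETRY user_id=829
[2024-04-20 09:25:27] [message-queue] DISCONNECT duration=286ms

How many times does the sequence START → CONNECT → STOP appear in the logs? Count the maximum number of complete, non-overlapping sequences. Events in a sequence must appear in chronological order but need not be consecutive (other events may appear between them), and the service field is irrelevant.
2

To count sequences:

1. Look for pattern: START → CONNECT → STOP
2. Greedily scan the log in chronological order, matching each sequence element in turn (ignoring service)
3. Each time the full pattern completes, increment the count and restart matching from the next event
4. Complete non-overlapping sequences found: 2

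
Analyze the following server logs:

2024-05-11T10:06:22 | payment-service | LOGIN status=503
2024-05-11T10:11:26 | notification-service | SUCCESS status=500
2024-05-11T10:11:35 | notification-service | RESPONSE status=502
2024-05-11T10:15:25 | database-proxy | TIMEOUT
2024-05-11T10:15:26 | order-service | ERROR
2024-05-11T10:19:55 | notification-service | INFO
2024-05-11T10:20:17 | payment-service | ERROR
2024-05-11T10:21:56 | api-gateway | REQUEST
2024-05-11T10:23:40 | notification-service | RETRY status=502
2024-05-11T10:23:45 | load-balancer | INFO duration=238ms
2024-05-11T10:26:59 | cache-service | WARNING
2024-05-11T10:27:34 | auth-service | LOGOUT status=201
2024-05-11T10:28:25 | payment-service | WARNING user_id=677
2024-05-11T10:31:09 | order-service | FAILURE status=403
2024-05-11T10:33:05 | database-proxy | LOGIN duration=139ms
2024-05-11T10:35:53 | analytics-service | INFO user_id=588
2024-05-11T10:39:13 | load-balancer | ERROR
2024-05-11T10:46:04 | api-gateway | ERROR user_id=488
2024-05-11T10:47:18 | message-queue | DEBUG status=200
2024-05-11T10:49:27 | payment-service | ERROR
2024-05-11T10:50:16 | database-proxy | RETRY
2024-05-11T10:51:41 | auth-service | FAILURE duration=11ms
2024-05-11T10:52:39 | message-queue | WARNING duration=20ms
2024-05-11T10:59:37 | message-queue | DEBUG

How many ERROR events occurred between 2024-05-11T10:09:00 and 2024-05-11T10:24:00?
2

To count events in the time window:

1. Window boundaries: 2024-05-11T10:09:00 to 2024-05-11T10:24:00
2. Filter for ERROR events within this window
3. Count matching events: 2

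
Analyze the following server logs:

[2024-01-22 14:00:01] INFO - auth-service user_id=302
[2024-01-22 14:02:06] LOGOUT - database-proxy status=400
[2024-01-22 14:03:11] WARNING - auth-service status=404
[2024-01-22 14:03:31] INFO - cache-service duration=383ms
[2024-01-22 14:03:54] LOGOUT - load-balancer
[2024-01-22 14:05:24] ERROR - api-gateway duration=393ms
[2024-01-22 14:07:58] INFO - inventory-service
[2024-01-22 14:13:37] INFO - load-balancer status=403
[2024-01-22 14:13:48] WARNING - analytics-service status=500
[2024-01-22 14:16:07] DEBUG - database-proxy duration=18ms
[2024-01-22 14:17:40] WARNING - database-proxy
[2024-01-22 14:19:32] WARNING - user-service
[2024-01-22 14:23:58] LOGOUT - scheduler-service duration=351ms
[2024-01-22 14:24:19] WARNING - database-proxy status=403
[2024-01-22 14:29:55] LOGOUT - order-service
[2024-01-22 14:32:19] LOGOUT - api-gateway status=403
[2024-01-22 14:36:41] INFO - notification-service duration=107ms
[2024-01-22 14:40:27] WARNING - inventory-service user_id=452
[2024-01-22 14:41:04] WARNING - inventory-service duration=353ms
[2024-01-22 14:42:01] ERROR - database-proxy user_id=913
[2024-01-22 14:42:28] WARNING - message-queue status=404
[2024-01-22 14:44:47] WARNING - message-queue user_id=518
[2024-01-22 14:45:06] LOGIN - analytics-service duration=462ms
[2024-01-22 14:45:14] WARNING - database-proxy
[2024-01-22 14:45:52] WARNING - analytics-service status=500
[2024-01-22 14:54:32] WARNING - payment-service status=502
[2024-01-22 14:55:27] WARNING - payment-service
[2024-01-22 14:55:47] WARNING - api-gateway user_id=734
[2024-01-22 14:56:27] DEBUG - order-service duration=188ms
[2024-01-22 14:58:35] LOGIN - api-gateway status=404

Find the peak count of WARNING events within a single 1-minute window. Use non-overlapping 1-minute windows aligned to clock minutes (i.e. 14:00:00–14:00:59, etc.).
2

To find the burst window:

1. Divide the log period into non-overlapping 1-minute windows starting at 14:00
2. Count WARNING events in each window
3. Find the window with maximum count
4. Maximum events in a window: 2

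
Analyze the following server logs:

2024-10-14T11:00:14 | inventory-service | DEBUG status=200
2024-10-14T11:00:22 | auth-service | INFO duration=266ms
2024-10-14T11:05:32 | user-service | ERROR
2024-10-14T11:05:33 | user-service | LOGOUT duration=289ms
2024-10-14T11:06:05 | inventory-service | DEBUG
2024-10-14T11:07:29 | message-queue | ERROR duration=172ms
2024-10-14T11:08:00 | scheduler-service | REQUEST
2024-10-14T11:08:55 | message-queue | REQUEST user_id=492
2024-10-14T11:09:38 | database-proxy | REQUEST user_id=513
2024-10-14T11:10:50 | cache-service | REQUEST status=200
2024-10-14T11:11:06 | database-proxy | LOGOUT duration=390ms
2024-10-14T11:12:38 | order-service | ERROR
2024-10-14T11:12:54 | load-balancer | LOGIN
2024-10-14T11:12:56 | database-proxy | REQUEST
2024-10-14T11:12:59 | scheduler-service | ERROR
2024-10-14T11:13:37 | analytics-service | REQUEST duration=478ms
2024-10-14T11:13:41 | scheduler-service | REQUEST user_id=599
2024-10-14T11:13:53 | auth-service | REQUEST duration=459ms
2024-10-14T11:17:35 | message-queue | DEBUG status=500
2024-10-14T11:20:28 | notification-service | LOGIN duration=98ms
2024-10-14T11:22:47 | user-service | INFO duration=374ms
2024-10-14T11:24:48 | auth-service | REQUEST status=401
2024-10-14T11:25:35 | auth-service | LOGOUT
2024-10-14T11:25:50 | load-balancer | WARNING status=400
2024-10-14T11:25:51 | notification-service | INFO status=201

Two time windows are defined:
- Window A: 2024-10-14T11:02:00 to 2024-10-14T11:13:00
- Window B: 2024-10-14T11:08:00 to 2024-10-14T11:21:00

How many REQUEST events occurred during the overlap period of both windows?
5

To find overlap events:

1. Window A: 2024-10-14T11:02:00 to 2024-10-14T11:13:00
2. Window B: 2024-10-14T11:08:00 to 2024-10-14T11:21:00
3. Overlap period: 2024-10-14T11:08:00 to 2024-10-14T11:13:00
4. Count REQUEST events in overlap: 5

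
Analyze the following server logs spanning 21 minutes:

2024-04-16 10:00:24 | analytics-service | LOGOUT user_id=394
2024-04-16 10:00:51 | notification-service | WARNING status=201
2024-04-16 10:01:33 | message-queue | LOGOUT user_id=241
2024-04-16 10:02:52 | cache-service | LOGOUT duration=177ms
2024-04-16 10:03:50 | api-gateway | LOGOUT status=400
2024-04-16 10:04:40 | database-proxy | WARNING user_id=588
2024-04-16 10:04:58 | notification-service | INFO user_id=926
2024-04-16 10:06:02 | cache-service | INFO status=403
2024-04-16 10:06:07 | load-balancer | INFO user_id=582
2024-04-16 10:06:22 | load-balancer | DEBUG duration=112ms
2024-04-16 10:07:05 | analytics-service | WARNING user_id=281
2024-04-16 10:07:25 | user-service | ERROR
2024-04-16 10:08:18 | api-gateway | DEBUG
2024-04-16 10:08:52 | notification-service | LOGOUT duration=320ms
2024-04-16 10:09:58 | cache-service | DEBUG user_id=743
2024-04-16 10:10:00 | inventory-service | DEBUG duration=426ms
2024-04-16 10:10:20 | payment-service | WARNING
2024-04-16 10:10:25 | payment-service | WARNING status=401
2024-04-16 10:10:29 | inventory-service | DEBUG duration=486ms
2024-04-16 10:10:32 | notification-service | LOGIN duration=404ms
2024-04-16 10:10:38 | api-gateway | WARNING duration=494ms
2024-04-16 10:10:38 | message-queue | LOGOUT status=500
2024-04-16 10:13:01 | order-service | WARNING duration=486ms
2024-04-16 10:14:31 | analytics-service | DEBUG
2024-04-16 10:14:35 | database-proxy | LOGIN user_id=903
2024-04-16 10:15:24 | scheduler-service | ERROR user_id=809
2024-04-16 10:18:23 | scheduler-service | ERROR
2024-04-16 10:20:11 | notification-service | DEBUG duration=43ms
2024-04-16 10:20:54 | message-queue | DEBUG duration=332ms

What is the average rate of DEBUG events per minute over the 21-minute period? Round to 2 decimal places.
0.38

To calculate the rate:

1. Count total DEBUG events: 8
2. Total time period: 21 minutes
3. Rate = 8 / 21 = 0.38 events per minute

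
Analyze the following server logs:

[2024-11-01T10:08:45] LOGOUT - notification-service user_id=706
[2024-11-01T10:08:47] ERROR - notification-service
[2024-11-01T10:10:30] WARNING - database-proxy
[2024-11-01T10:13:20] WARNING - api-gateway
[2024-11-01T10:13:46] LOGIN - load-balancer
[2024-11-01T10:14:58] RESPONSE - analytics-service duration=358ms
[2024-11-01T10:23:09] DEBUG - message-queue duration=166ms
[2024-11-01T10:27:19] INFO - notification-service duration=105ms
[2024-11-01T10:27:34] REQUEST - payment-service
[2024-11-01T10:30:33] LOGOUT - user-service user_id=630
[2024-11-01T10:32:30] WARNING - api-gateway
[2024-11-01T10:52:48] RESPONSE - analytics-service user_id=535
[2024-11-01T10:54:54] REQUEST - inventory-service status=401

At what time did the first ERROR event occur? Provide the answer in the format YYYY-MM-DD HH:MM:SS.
2024-11-01 10:08:47

To find the first event:

1. Filter for all ERROR events
2. Sort by timestamp
3. Select the first one
4. Timestamp: 2024-11-01 10:08:47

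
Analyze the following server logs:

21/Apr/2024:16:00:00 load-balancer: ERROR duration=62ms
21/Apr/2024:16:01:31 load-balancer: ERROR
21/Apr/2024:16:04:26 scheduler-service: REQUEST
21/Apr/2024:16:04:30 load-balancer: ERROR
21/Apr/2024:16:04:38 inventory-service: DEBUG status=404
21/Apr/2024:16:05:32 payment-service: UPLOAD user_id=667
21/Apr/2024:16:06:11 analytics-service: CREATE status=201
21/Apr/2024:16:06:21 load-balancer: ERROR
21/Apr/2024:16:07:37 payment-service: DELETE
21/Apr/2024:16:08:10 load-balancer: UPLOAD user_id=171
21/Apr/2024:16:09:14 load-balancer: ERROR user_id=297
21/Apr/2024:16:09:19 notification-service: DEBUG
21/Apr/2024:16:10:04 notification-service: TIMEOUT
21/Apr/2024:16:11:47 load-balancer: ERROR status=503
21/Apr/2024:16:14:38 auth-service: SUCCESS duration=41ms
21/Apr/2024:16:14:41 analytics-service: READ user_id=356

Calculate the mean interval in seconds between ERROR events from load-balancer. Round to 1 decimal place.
141.4

To calculate average interval:

1. Find all ERROR events for load-balancer in order
2. Calculate time gaps between consecutive events
3. Compute mean of gaps: 707 / 5 = 141.4 seconds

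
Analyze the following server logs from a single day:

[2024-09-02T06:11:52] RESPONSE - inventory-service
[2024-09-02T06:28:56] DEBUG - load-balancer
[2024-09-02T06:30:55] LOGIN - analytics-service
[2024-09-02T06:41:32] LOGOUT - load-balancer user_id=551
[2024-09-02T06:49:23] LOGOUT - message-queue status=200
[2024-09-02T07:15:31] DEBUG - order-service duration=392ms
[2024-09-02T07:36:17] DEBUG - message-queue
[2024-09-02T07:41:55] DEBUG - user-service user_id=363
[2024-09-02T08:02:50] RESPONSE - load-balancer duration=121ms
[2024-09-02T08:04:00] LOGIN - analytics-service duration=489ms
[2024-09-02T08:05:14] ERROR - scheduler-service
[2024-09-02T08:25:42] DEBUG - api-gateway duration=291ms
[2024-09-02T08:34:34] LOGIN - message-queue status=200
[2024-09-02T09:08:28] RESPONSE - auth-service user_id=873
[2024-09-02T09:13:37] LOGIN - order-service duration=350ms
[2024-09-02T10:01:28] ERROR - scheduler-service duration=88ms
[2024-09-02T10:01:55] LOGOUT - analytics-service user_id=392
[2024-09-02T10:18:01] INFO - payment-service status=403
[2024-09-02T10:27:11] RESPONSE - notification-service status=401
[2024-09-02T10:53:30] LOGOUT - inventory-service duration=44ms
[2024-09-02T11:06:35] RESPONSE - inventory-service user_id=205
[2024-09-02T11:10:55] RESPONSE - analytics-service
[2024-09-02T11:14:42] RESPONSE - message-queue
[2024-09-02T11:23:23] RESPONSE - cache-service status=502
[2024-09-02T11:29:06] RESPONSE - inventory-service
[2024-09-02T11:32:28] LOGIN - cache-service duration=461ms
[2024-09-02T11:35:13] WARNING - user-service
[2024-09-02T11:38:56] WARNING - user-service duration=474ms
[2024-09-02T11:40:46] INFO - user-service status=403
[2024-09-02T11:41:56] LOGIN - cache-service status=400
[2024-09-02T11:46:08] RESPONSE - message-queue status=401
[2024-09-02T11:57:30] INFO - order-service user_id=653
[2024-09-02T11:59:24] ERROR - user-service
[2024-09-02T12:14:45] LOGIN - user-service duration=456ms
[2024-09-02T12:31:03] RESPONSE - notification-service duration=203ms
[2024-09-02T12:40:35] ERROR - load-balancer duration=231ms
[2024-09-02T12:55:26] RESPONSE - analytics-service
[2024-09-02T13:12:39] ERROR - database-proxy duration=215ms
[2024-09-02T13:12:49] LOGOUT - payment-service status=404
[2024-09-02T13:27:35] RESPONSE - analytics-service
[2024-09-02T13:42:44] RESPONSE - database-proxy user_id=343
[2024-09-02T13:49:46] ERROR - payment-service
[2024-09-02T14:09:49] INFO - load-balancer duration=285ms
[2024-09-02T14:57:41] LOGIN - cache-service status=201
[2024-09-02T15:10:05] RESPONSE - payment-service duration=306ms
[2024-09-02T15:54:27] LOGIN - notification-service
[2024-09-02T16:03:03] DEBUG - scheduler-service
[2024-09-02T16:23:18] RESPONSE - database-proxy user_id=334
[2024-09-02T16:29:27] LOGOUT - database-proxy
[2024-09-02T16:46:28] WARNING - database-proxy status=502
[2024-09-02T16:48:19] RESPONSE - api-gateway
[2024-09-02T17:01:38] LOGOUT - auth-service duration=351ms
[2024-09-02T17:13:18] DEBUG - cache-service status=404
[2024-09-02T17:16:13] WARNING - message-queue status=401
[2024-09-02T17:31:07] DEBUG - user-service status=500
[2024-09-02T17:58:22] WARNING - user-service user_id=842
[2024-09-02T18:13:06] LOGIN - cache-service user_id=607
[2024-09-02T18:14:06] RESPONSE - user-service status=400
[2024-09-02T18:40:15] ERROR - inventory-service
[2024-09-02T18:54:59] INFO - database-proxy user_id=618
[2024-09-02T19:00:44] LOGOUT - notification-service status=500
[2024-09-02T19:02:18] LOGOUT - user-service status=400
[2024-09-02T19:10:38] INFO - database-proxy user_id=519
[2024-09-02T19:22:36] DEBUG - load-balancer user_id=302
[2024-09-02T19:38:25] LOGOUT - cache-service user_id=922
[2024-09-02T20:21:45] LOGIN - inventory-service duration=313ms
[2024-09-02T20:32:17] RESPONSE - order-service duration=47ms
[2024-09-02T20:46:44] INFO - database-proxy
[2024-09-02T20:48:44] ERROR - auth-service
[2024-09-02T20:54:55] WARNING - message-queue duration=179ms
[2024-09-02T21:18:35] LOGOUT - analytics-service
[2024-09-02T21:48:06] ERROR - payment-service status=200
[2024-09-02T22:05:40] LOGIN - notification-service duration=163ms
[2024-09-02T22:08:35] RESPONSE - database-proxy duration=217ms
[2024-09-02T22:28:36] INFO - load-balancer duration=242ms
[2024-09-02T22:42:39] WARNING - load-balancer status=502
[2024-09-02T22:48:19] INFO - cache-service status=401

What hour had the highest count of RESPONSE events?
11

To find the peak hour:

1. Group all RESPONSE events by hour
2. Count events in each hour
3. Find hour with maximum count
4. Peak hour: 11 (with 6 events)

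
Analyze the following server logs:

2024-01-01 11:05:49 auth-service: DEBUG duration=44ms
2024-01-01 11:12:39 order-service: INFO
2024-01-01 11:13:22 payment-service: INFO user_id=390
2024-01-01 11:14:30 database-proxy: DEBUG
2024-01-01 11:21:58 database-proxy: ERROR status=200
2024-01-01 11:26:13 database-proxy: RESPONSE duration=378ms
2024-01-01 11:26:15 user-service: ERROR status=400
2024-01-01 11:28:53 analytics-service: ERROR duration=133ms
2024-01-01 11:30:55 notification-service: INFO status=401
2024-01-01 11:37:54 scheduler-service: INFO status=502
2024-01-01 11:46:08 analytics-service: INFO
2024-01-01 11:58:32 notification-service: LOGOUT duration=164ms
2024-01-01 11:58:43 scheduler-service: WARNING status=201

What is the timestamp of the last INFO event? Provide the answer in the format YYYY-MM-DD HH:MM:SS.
2024-01-01 11:46:08

To find the last event:

1. Filter for all INFO events
2. Sort by timestamp
3. Select the last one
4. Timestamp: 2024-01-01 11:46:08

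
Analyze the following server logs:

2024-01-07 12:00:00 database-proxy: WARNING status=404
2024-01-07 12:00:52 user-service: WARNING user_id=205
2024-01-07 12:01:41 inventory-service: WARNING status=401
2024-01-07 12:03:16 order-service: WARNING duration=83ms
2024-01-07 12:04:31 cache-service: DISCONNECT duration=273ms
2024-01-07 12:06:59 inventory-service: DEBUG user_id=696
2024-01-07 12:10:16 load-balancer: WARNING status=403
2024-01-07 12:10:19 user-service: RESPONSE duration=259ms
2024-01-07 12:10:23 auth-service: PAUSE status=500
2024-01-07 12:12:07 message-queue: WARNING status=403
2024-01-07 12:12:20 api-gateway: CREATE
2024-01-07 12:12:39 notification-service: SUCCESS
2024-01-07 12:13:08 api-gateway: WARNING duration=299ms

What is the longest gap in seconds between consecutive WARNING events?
420

To find the longest gap:

1. Extract all WARNING events in chronological order
2. Calculate time differences between consecutive events
3. Find the maximum difference
4. Longest gap: 420 seconds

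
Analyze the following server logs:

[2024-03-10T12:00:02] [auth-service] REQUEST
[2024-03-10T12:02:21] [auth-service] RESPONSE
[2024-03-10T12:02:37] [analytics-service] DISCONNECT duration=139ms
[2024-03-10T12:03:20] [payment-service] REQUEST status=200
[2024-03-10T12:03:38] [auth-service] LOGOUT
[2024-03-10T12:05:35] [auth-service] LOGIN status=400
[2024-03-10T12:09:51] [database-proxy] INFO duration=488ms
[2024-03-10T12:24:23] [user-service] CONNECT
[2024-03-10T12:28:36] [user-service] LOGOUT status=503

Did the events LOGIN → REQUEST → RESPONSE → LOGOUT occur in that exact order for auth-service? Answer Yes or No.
No

To verify sequence order:

1. Find all events in sequence LOGIN → REQUEST → RESPONSE → LOGOUT for auth-service
2. Extract their timestamps
3. Check if timestamps are in ascending order
4. Result: No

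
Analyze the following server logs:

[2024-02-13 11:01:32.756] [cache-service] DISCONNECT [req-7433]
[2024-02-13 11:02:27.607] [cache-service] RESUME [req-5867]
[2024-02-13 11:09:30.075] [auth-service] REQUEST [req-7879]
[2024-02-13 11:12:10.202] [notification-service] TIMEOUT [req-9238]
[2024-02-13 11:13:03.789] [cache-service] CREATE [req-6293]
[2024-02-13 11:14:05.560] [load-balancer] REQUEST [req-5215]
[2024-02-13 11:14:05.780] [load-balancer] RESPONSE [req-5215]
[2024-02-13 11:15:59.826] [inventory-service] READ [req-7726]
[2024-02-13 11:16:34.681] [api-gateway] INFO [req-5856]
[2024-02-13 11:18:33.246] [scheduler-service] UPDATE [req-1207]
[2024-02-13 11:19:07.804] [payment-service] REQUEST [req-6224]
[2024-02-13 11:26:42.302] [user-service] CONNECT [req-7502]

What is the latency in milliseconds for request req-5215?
220

To calculate latency:

1. Find REQUEST with id req-5215: 2024-02-13 11:14:05.560
2. Find RESPONSE with id req-5215: 2024-02-13 11:14:05.780
3. Latency: 2024-02-13 11:14:05.780 - 2024-02-13 11:14:05.560 = 220ms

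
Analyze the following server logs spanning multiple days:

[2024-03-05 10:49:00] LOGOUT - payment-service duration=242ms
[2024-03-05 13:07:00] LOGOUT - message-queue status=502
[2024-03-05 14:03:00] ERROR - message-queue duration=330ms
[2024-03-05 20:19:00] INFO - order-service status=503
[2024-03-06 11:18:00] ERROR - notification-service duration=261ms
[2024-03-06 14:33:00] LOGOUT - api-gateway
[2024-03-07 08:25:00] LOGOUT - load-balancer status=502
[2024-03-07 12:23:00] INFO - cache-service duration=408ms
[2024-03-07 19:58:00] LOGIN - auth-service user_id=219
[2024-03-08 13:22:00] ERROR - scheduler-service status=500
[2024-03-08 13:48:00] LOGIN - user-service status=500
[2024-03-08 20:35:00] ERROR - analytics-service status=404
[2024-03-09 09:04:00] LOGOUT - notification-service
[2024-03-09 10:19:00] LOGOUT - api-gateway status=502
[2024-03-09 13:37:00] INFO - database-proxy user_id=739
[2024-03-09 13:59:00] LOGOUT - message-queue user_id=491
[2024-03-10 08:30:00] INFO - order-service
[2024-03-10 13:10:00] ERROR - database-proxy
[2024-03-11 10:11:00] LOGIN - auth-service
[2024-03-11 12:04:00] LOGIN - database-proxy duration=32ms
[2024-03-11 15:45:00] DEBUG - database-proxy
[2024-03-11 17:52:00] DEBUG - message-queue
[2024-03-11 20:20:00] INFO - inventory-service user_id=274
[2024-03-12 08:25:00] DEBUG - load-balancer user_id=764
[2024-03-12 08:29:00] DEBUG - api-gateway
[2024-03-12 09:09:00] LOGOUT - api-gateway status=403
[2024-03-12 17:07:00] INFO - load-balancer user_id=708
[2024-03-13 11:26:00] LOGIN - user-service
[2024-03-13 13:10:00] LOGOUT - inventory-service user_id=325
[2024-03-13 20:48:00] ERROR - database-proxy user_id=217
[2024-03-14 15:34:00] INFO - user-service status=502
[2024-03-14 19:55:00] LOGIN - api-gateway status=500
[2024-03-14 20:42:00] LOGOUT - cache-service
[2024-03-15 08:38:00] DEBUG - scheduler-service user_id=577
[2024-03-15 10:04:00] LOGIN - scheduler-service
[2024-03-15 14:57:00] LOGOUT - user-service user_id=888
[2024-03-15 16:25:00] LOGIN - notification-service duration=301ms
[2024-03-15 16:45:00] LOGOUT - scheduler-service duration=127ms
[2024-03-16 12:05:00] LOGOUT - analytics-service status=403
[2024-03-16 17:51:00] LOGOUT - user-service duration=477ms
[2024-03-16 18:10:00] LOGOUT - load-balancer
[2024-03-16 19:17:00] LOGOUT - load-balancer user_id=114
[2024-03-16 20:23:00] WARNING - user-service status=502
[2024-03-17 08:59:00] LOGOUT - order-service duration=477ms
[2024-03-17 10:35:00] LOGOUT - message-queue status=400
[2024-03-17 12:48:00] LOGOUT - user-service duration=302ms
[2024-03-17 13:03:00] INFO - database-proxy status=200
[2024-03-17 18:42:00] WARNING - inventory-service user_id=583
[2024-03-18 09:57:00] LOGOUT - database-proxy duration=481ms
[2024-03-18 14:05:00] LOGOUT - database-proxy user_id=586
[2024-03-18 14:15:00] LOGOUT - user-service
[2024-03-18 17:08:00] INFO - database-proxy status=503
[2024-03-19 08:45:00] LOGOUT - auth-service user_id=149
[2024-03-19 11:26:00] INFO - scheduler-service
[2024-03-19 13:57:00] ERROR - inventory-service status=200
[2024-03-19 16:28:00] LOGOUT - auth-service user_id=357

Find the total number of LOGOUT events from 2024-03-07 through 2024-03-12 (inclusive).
5

To filter by date range:

1. Date range: 2024-03-07 through 2024-03-12, both dates inclusive
2. Filter for LOGOUT events whose date falls in this range
3. Count matching events: 5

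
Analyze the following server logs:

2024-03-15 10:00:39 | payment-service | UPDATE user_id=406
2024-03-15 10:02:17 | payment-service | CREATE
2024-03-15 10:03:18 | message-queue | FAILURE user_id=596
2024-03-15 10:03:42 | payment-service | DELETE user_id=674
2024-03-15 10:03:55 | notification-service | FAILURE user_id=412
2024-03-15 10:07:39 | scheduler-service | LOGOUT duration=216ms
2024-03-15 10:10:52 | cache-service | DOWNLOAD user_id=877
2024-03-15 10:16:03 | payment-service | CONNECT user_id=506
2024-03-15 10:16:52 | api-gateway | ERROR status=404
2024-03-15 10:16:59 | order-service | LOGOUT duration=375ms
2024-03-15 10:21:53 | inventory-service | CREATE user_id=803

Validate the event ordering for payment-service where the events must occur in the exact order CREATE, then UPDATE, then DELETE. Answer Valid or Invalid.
Invalid

To validate ordering:

1. Required order: CREATE → UPDATE → DELETE
2. Rule: the events must occur in the exact order CREATE, then UPDATE, then DELETE
3. Check actual order of events for payment-service
4. Result: Invalid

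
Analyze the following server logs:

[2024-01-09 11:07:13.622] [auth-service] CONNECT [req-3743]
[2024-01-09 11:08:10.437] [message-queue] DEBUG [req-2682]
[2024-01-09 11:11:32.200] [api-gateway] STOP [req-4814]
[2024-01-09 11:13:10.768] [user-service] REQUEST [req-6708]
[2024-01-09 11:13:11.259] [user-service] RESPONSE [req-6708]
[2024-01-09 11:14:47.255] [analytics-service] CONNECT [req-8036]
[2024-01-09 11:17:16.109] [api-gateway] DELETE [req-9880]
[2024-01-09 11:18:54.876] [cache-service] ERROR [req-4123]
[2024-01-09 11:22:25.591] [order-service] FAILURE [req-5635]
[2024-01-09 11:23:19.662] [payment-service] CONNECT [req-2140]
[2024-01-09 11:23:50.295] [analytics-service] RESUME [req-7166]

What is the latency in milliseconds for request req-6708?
491

To calculate latency:

1. Find REQUEST with id req-6708: 2024-01-09 11:13:10.768
2. Find RESPONSE with id req-6708: 2024-01-09 11:13:11.259
3. Latency: 2024-01-09 11:13:11.259 - 2024-01-09 11:13:10.768 = 491ms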